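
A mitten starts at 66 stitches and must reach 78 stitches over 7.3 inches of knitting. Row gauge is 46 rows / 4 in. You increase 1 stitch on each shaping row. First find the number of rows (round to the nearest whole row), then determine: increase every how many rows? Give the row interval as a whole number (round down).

Rows = 7.3 × 11.5 = 84.0 → 84 rows.
Stitches to add: 12 → 12 shaping rows (at 1 st each).
84 / 12 = 7.00 → every 7 rows.

Increase every 7th row.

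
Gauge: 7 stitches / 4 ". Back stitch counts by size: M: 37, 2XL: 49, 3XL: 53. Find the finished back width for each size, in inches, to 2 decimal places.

M 21.14 inches; 2XL 28.00 inches; 3XL 30.29 inches.

7/4 = 1.75 sts per in.
M: 37 / 1.75 = 21.143 → 21.14 in.
2XL: 49 / 1.75 = 28.000 → 28.00 in.
3XL: 53 / 1.75 = 30.286 → 30.29 in.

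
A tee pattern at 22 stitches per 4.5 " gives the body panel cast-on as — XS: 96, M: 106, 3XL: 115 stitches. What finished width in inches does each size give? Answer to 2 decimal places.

XS 19.64 inches; M 21.68 inches; 3XL 23.52 inches.

22/4.5 = 4.889 sts per in.
XS: 96 / 4.889 = 19.636 → 19.64 in.
M: 106 / 4.889 = 21.682 → 21.68 in.
3XL: 115 / 4.889 = 23.523 → 23.52 in.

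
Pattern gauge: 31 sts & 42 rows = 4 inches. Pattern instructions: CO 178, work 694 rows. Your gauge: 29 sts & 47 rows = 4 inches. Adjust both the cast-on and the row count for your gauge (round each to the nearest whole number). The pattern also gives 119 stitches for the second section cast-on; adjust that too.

Cast on 167 stitches; work 777 rows; second section cast-on 111 stitches.

Stitches: 178 × 29/31 = 166.52 → 167.
Rows: 694 × 47/42 = 776.62 → 777.
second section cast-on: 119 × 29/31 = 111.32 → 111.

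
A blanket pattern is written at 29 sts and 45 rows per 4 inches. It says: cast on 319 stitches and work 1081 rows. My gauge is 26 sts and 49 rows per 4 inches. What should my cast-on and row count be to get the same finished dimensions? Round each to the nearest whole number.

Stitches: 319 × 26/29 = 286.00 → 286.
Rows: 1081 × 49/45 = 1177.09 → 1177.

Cast on 286 stitches; work 1177 rows.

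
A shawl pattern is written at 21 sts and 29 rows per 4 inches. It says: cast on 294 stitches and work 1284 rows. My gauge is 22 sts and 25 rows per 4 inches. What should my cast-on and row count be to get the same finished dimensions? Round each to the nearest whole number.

Cast on 308 stitches; work 1107 rows.

Stitches: 294 × 22/21 = 308.00 → 308.
Rows: 1284 × 25/29 = 1106.90 → 1107.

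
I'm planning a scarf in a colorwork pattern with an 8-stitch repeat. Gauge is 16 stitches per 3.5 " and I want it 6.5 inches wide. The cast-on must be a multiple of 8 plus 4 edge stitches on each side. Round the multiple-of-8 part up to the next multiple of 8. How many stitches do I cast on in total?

Cast on 32 stitches.

16 / 3.5 = 4.571 sts per inch.
6.5 × 4.571 = 29.71 sts.
Less 8 edge sts → 21.71 for the repeat.
Next multiple of 8: 24.
Add back 8 edge sts → 32.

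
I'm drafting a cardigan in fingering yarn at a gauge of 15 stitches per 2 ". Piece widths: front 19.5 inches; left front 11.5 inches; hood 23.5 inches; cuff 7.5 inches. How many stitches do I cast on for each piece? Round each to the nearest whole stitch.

Rate = 15/2 = 7.5 sts per in.
front: 19.5 × 7.5 = 146.25 → 146.
left front: 11.5 × 7.5 = 86.25 → 86.
hood: 23.5 × 7.5 = 176.25 → 176.
cuff: 7.5 × 7.5 = 56.25 → 56.

front 146; left front 86; hood 176; cuff 56.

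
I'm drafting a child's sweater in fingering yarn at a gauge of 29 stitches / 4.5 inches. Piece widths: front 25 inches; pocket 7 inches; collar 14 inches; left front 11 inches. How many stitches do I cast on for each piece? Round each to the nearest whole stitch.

front 161; pocket 45; collar 90; left front 71.

Rate = 29/4.5 = 6.444 sts per in.
front: 25 × 6.444 = 161.11 → 161.
pocket: 7 × 6.444 = 45.11 → 45.
collar: 14 × 6.444 = 90.22 → 90.
left front: 11 × 6.444 = 70.89 → 71.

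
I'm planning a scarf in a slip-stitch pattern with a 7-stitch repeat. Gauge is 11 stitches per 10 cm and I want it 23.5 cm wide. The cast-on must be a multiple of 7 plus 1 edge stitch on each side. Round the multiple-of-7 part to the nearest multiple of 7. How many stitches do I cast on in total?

11 / 10 = 1.1 sts per cm.
23.5 × 1.1 = 25.85 sts.
Less 2 edge sts → 23.85 for the repeat.
Nearest multiple of 7: 21.
Add back 2 edge sts → 23.

23 stitches.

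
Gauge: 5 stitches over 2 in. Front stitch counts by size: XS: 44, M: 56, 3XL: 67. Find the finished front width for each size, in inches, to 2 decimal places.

5/2 = 2.5 sts per in.
XS: 44 / 2.5 = 17.600 → 17.60 in.
M: 56 / 2.5 = 22.400 → 22.40 in.
3XL: 67 / 2.5 = 26.800 → 26.80 in.

XS 17.60 inches; M 22.40 inches; 3XL 26.80 inches.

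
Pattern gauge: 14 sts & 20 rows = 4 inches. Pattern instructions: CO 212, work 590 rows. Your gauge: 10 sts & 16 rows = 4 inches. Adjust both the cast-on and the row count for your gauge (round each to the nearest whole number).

Cast on 151 stitches; work 472 rows.

Stitches: 212 × 10/14 = 151.43 → 151.
Rows: 590 × 16/20 = 472.00 → 472.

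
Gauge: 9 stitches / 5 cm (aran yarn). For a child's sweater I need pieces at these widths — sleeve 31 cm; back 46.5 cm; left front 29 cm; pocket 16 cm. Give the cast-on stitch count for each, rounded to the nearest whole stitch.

sleeve 56; back 84; left front 52; pocket 29.

Rate = 9/5 = 1.8 sts per cm.
sleeve: 31 × 1.8 = 55.80 → 56.
back: 46.5 × 1.8 = 83.70 → 84.
left front: 29 × 1.8 = 52.20 → 52.
pocket: 16 × 1.8 = 28.80 → 29.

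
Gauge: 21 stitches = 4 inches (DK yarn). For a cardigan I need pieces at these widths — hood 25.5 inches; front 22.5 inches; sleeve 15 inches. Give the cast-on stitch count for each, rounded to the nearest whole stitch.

hood 134; front 118; sleeve 79.

Rate = 21/4 = 5.25 sts per in.
hood: 25.5 × 5.25 = 133.88 → 134.
front: 22.5 × 5.25 = 118.12 → 118.
sleeve: 15 × 5.25 = 78.75 → 79.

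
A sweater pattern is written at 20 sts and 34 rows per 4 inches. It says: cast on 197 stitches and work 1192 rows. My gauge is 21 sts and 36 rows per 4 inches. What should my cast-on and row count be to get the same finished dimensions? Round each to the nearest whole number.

Stitches: 197 × 21/20 = 206.85 → 207.
Rows: 1192 × 36/34 = 1262.12 → 1262.

Cast on 207 stitches; work 1262 rows.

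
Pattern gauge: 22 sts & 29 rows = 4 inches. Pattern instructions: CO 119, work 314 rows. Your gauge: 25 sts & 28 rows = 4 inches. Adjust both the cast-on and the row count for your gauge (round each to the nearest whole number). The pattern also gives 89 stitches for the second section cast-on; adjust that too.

Stitches: 119 × 25/22 = 135.23 → 135.
Rows: 314 × 28/29 = 303.17 → 303.
second section cast-on: 89 × 25/22 = 101.14 → 101.

Cast on 135 stitches; work 303 rows; second section cast-on 101 stitches.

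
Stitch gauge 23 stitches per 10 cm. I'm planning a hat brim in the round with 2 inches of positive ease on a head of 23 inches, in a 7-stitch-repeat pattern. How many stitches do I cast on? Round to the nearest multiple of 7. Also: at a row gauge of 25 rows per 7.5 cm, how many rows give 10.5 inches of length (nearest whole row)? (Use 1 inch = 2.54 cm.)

Finished = 23 + 2 = 25 inches.
25 inches × 2.54 = 63.50 cm.
23/10 = 2.3 sts per cm; 63.50 × 2.3 = 146.05 sts.
Nearest multiple of 7 → 147.
10.5 inches = 26.67 cm; × 3.333 = 88.90 → 89 rows.

Cast on 147 stitches; work 89 rows.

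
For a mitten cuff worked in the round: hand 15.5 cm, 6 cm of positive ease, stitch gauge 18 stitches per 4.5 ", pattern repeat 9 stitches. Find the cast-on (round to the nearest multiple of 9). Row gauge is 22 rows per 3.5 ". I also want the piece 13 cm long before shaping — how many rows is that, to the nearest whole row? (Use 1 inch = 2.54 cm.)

Cast on 36 stitches; work 32 rows.

Finished = 15.5 + 6 = 21.5 cm.
21.5 cm × 1/2.54 = 8.46 inches.
18/4.5 = 4 sts per in; 8.46 × 4 = 33.86 sts.
Nearest multiple of 9 → 36.
13 cm = 5.12 inches; × 6.286 = 32.17 → 32 rows.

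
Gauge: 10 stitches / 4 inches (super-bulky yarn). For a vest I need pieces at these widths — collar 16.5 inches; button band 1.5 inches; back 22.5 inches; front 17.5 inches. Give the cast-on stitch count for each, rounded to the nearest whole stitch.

collar 41; button band 4; back 56; front 44.

Rate = 10/4 = 2.5 sts per in.
collar: 16.5 × 2.5 = 41.25 → 41.
button band: 1.5 × 2.5 = 3.75 → 4.
back: 22.5 × 2.5 = 56.25 → 56.
front: 17.5 × 2.5 = 43.75 → 44.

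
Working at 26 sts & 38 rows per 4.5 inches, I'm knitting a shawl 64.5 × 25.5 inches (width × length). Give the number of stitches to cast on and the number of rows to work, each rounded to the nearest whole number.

Stitch gauge = 26/4.5 = 5.778 sts/in; 64.5 × 5.778 = 372.67 → 373 sts.
Row gauge = 38/4.5 = 8.444 rows/in; 25.5 × 8.444 = 215.33 → 215 rows.

Cast on 373 stitches and work 215 rows.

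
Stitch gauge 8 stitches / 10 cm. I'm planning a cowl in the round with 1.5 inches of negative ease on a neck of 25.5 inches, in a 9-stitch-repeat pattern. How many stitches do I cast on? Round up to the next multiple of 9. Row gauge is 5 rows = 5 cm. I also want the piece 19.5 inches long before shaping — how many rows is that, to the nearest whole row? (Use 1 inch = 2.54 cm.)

Finished = 25.5 − 1.5 = 24 inches.
24 inches × 2.54 = 60.96 cm.
8/10 = 0.8 sts per cm; 60.96 × 0.8 = 48.77 sts.
Next multiple of 9 → 54.
19.5 inches = 49.53 cm; × 1 = 49.53 → 50 rows.

Cast on 54 stitches; work 50 rows.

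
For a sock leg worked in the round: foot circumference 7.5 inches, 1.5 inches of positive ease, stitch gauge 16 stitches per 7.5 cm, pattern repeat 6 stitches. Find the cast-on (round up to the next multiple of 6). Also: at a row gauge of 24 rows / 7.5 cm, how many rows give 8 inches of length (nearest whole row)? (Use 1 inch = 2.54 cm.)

Cast on 54 stitches; work 65 rows.

Finished = 7.5 + 1.5 = 9 inches.
9 inches × 2.54 = 22.86 cm.
16/7.5 = 2.133 sts per cm; 22.86 × 2.133 = 48.77 sts.
Next multiple of 6 → 54.
8 inches = 20.32 cm; × 3.2 = 65.02 → 65 rows.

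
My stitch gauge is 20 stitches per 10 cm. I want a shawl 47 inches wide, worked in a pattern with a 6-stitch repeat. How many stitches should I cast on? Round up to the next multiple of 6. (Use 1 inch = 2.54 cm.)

Cast on 240 stitches.

47 in = 47 × 2.54 = 119.38 cm.
20 / 10 = 2 sts/cm.
119.38 × 2 = 238.76 sts.
→ 240.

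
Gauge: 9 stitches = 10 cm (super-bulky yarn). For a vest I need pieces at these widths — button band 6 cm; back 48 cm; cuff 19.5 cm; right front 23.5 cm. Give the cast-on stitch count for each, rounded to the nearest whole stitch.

Rate = 9/10 = 0.9 sts per cm.
button band: 6 × 0.9 = 5.40 → 5.
back: 48 × 0.9 = 43.20 → 43.
cuff: 19.5 × 0.9 = 17.55 → 18.
right front: 23.5 × 0.9 = 21.15 → 21.

button band 5; back 43; cuff 18; right front 21.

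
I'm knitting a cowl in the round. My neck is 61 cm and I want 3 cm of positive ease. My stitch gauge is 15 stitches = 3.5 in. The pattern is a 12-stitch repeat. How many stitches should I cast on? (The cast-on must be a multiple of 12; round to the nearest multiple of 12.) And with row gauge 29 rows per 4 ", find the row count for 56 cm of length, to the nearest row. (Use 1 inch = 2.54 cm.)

Cast on 108 stitches; work 160 rows.

Finished = 61 + 3 = 64 cm.
64 cm × 1/2.54 = 25.20 inches.
15/3.5 = 4.286 sts per in; 25.20 × 4.286 = 107.99 sts.
Nearest multiple of 12 → 108.
56 cm = 22.05 inches; × 7.25 = 159.84 → 160 rows.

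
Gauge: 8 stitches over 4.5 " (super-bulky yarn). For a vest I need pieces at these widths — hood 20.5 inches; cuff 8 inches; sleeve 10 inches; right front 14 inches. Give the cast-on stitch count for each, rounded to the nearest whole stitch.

Rate = 8/4.5 = 1.778 sts per in.
hood: 20.5 × 1.778 = 36.44 → 36.
cuff: 8 × 1.778 = 14.22 → 14.
sleeve: 10 × 1.778 = 17.78 → 18.
right front: 14 × 1.778 = 24.89 → 25.

hood 36; cuff 14; sleeve 18; right front 25.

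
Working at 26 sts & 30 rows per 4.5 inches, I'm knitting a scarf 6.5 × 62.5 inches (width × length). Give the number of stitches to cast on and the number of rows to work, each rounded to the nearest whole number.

Cast on 38 stitches and work 417 rows.

Stitch gauge = 26/4.5 = 5.778 sts/in; 6.5 × 5.778 = 37.56 → 38 sts.
Row gauge = 30/4.5 = 6.667 rows/in; 62.5 × 6.667 = 416.67 → 417 rows.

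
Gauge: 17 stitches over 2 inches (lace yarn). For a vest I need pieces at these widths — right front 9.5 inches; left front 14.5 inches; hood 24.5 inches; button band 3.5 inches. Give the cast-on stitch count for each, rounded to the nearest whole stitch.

right front 81; left front 123; hood 208; button band 30.

Rate = 17/2 = 8.5 sts per in.
right front: 9.5 × 8.5 = 80.75 → 81.
left front: 14.5 × 8.5 = 123.25 → 123.
hood: 24.5 × 8.5 = 208.25 → 208.
button band: 3.5 × 8.5 = 29.75 → 30.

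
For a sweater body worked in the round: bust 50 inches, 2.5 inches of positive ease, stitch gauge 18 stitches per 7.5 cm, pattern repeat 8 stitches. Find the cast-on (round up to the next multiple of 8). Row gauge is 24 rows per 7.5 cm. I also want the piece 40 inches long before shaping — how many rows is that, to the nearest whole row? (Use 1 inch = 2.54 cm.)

Cast on 328 stitches; work 325 rows.

Finished = 50 + 2.5 = 52.5 inches.
52.5 inches × 2.54 = 133.35 cm.
18/7.5 = 2.4 sts per cm; 133.35 × 2.4 = 320.04 sts.
Next multiple of 8 → 328.
40 inches = 101.60 cm; × 3.2 = 325.12 → 325 rows.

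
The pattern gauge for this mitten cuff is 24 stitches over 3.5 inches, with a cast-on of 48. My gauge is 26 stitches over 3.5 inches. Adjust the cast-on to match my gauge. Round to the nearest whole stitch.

Scale factor = 26 / 24 = 1.083.
48 × 26 / 24 = 52.00 sts.

Cast on 52 stitches.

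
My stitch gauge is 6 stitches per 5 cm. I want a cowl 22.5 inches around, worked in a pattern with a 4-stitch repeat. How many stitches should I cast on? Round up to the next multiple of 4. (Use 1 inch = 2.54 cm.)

Cast on 72 stitches.

22.5 in = 22.5 × 2.54 = 57.15 cm.
6 / 5 = 1.2 sts/cm.
57.15 × 1.2 = 68.58 sts.
→ 72.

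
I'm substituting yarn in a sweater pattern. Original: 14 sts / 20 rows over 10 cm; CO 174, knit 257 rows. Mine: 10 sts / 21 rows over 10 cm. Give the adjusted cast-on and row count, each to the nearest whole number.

Cast on 124 stitches; work 270 rows.

Stitches: 174 × 10/14 = 124.29 → 124.
Rows: 257 × 21/20 = 269.85 → 270.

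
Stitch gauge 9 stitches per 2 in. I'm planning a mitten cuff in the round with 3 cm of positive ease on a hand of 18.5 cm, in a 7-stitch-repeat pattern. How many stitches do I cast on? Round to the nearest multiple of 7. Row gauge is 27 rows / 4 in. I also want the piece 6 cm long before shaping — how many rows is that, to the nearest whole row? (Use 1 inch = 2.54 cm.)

Cast on 35 stitches; work 16 rows.

Finished = 18.5 + 3 = 21.5 cm.
21.5 cm × 1/2.54 = 8.46 inches.
9/2 = 4.5 sts per in; 8.46 × 4.5 = 38.09 sts.
Nearest multiple of 7 → 35.
6 cm = 2.36 inches; × 6.75 = 15.94 → 16 rows.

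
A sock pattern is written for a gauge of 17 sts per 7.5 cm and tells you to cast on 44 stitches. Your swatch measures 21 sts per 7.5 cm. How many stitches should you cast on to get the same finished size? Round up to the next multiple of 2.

Scale factor = 21 / 17 = 1.235.
44 × 21 / 17 = 54.35 sts.
→ 56 sts.

56 stitches.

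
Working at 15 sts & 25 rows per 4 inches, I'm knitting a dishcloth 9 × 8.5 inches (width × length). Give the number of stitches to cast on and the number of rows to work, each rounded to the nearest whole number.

Cast on 34 stitches and work 53 rows.

Stitch gauge = 15/4 = 3.75 sts/in; 9 × 3.75 = 33.75 → 34 sts.
Row gauge = 25/4 = 6.25 rows/in; 8.5 × 6.25 = 53.12 → 53 rows.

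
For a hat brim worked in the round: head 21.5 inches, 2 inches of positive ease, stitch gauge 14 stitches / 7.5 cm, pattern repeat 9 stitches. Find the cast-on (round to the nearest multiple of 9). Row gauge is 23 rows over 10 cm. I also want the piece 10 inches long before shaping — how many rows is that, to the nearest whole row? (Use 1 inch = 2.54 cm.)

Finished = 21.5 + 2 = 23.5 inches.
23.5 inches × 2.54 = 59.69 cm.
14/7.5 = 1.867 sts per cm; 59.69 × 1.867 = 111.42 sts.
Nearest multiple of 9 → 108.
10 inches = 25.40 cm; × 2.3 = 58.42 → 58 rows.

Cast on 108 stitches; work 58 rows.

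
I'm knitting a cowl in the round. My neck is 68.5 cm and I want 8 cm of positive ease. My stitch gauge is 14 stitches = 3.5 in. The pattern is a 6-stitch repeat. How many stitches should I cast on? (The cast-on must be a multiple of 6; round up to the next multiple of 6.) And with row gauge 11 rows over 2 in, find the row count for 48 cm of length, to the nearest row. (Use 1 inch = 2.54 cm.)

Finished = 68.5 + 8 = 76.5 cm.
76.5 cm × 1/2.54 = 30.12 inches.
14/3.5 = 4 sts per in; 30.12 × 4 = 120.47 sts.
Next multiple of 6 → 126.
48 cm = 18.90 inches; × 5.5 = 103.94 → 104 rows.

Cast on 126 stitches; work 104 rows.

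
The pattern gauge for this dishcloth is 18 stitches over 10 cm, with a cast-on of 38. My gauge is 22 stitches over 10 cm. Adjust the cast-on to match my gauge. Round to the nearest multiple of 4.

CO 48 sts.

Scale factor = 22 / 18 = 1.222.
38 × 22 / 18 = 46.44 sts.
→ 48 sts.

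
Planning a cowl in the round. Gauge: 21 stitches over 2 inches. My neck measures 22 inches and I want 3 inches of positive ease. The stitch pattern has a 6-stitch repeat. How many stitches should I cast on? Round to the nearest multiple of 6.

264 stitches.

Finished = 22 + 3 = 25 inches.
21 / 2 = 10.5 sts/in.
25 × 10.5 = 262.50 sts.
Nearest multiple of 6: 264.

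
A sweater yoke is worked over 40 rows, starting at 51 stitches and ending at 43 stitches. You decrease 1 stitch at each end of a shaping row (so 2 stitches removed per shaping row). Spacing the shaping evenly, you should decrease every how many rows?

Stitches to remove: |43 − 51| = 8.
Shaping rows needed: 8 / 2 = 4.
40 rows / 4 = every 10 rows.

Decrease every 10th row.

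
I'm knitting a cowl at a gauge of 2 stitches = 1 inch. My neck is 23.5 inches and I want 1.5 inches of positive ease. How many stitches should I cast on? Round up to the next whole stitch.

CO 50 sts.

Finished = 23.5 + 1.5 = 25 in.
2 / 1 = 2 sts per inch.
25.00 × 2 = 50.00 sts.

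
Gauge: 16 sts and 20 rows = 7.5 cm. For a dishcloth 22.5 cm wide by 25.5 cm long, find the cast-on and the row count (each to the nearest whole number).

Cast on 48 stitches and work 68 rows.

Stitch gauge = 16/7.5 = 2.133 sts/cm; 22.5 × 2.133 = 48.00 → 48 sts.
Row gauge = 20/7.5 = 2.667 rows/cm; 25.5 × 2.667 = 68.00 → 68 rows.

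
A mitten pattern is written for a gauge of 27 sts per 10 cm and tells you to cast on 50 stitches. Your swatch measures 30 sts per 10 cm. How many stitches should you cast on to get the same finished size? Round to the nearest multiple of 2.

Scale factor = 30 / 27 = 1.111.
50 × 30 / 27 = 55.56 sts.
→ 56 sts.

CO 56 sts.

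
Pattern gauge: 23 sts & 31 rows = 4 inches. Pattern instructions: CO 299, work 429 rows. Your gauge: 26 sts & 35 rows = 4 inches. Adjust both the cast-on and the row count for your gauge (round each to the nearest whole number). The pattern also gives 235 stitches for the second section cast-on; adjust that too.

Cast on 338 stitches; work 484 rows; second section cast-on 266 stitches.

Stitches: 299 × 26/23 = 338.00 → 338.
Rows: 429 × 35/31 = 484.35 → 484.
second section cast-on: 235 × 26/23 = 265.65 → 266.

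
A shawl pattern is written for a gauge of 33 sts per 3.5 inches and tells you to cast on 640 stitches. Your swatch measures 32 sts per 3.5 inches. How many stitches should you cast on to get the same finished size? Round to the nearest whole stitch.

Scale factor = 32 / 33 = 0.970.
640 × 32 / 33 = 620.61 sts.
→ 621 sts.

621 stitches.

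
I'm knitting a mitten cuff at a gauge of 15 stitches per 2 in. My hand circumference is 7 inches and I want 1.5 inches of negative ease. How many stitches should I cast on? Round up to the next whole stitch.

Finished = 7 − 1.5 = 5.5 in.
15 / 2 = 7.5 sts per inch.
5.50 × 7.5 = 41.25 sts.
→ 42 sts.

42 stitches.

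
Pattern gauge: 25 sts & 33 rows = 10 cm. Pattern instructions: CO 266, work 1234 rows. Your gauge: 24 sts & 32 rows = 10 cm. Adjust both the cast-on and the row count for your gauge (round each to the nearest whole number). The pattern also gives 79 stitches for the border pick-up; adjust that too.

Stitches: 266 × 24/25 = 255.36 → 255.
Rows: 1234 × 32/33 = 1196.61 → 1197.
border pick-up: 79 × 24/25 = 75.84 → 76.

Cast on 255 stitches; work 1197 rows; border pick-up 76 stitches.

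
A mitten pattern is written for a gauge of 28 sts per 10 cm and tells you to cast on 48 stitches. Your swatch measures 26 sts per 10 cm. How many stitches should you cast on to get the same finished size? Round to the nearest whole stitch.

Cast on 45 stitches.

Scale factor = 26 / 28 = 0.929.
48 × 26 / 28 = 44.57 sts.
→ 45 sts.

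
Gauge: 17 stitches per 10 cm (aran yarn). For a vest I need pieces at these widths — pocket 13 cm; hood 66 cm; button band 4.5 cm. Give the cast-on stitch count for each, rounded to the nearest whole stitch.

Rate = 17/10 = 1.7 sts per cm.
pocket: 13 × 1.7 = 22.10 → 22.
hood: 66 × 1.7 = 112.20 → 112.
button band: 4.5 × 1.7 = 7.65 → 8.

pocket 22; hood 112; button band 8.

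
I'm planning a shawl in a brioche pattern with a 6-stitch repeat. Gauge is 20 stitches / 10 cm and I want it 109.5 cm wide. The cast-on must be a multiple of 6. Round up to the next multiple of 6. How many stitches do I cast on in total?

222 stitches.

20 / 10 = 2 sts per cm.
109.5 × 2 = 219.00 sts.
Next multiple of 6: 222.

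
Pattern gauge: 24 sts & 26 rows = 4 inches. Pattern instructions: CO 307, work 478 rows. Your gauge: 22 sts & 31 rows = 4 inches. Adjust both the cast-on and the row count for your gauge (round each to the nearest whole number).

Cast on 281 stitches; work 570 rows.

Stitches: 307 × 22/24 = 281.42 → 281.
Rows: 478 × 31/26 = 569.92 → 570.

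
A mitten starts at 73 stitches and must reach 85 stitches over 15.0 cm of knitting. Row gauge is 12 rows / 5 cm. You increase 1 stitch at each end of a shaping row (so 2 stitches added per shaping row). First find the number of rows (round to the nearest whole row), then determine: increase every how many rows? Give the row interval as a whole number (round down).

Rows = 15.0 × 2.4 = 36.0 → 36 rows.
Stitches to add: 12 → 6 shaping rows (at 2 st each).
36 / 6 = 6.00 → every 6 rows.

Increase every 6th row.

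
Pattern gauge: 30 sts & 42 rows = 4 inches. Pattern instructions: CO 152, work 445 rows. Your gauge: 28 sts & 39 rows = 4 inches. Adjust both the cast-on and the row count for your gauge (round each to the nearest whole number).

Cast on 142 stitches; work 413 rows.

Stitches: 152 × 28/30 = 141.87 → 142.
Rows: 445 × 39/42 = 413.21 → 413.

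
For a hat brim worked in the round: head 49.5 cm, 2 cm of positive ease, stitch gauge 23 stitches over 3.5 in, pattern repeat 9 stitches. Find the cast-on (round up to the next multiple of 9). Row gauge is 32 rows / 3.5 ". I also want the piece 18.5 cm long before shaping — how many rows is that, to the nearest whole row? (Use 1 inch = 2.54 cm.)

Finished = 49.5 + 2 = 51.5 cm.
51.5 cm × 1/2.54 = 20.28 inches.
23/3.5 = 6.571 sts per in; 20.28 × 6.571 = 133.24 sts.
Next multiple of 9 → 135.
18.5 cm = 7.28 inches; × 9.143 = 66.59 → 67 rows.

Cast on 135 stitches; work 67 rows.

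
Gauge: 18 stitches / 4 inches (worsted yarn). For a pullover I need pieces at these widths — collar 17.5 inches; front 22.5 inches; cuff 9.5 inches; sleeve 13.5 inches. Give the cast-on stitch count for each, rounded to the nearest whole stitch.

collar 79; front 101; cuff 43; sleeve 61.

Rate = 18/4 = 4.5 sts per in.
collar: 17.5 × 4.5 = 78.75 → 79.
front: 22.5 × 4.5 = 101.25 → 101.
cuff: 9.5 × 4.5 = 42.75 → 43.
sleeve: 13.5 × 4.5 = 60.75 → 61.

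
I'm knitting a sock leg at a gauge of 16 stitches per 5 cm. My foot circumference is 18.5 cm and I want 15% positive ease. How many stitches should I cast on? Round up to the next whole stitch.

CO 69 sts.

Finished = 18.5 × 1.15 = 21.27 cm.
16 / 5 = 3.2 sts per cm.
21.27 × 3.2 = 68.08 sts.
→ 69 sts.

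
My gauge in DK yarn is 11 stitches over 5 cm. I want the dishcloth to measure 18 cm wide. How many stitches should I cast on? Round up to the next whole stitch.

40 stitches.

11 stitches / 5 cm = 2.2 stitches per cm.
18 × 2.2 = 39.60 stitches.
Round up → 40.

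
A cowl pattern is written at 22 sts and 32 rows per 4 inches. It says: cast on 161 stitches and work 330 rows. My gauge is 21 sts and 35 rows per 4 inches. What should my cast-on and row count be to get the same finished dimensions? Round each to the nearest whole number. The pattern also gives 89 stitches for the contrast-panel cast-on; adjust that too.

Stitches: 161 × 21/22 = 153.68 → 154.
Rows: 330 × 35/32 = 360.94 → 361.
contrast-panel cast-on: 89 × 21/22 = 84.95 → 85.

Cast on 154 stitches; work 361 rows; contrast-panel cast-on 85 stitches.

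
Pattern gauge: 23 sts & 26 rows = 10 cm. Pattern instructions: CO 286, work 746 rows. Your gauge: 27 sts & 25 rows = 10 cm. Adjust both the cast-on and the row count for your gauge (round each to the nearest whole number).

Cast on 336 stitches; work 717 rows.

Stitches: 286 × 27/23 = 335.74 → 336.
Rows: 746 × 25/26 = 717.31 → 717.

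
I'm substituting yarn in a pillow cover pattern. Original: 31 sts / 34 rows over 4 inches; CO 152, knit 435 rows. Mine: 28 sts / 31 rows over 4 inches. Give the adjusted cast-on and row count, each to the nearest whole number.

Stitches: 152 × 28/31 = 137.29 → 137.
Rows: 435 × 31/34 = 396.62 → 397.

Cast on 137 stitches; work 397 rows.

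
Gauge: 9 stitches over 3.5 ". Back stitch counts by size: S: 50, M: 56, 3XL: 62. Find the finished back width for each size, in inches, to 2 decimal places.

9/3.5 = 2.571 sts per in.
S: 50 / 2.571 = 19.444 → 19.44 in.
M: 56 / 2.571 = 21.778 → 21.78 in.
3XL: 62 / 2.571 = 24.111 → 24.11 in.

S 19.44 inches; M 21.78 inches; 3XL 24.11 inches.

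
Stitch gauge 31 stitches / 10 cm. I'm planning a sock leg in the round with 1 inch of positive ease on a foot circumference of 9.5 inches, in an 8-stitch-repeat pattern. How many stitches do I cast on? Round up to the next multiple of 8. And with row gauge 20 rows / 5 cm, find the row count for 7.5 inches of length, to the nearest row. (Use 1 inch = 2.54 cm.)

Finished = 9.5 + 1 = 10.5 inches.
10.5 inches × 2.54 = 26.67 cm.
31/10 = 3.1 sts per cm; 26.67 × 3.1 = 82.68 sts.
Next multiple of 8 → 88.
7.5 inches = 19.05 cm; × 4 = 76.20 → 76 rows.

Cast on 88 stitches; work 76 rows.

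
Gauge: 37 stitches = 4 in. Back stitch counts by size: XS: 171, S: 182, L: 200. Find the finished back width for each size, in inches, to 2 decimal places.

37/4 = 9.25 sts per in.
XS: 171 / 9.25 = 18.486 → 18.49 in.
S: 182 / 9.25 = 19.676 → 19.68 in.
L: 200 / 9.25 = 21.622 → 21.62 in.

XS 18.49 inches; S 19.68 inches; L 21.62 inches.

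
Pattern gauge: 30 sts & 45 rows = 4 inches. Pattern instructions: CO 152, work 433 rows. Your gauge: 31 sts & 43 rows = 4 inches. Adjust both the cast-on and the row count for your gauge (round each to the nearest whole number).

Cast on 157 stitches; work 414 rows.

Stitches: 152 × 31/30 = 157.07 → 157.
Rows: 433 × 43/45 = 413.76 → 414.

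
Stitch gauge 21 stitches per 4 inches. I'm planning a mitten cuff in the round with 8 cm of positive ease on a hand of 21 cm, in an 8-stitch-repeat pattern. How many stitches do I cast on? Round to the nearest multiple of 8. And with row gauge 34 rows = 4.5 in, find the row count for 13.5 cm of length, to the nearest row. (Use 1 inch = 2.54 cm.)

Cast on 56 stitches; work 40 rows.

Finished = 21 + 8 = 29 cm.
29 cm × 1/2.54 = 11.42 inches.
21/4 = 5.25 sts per in; 11.42 × 5.25 = 59.94 sts.
Nearest multiple of 8 → 56.
13.5 cm = 5.31 inches; × 7.556 = 40.16 → 40 rows.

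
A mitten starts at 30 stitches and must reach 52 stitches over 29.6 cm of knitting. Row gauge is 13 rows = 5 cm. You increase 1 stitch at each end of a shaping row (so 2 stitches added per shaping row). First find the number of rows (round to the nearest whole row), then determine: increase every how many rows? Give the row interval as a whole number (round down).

Increase every 7th row.

Rows = 29.6 × 2.6 = 77.0 → 77 rows.
Stitches to add: 22 → 11 shaping rows (at 2 st each).
77 / 11 = 7.00 → every 7 rows.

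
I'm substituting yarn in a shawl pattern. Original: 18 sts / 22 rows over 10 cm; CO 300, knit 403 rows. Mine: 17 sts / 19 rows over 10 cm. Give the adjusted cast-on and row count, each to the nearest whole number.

Stitches: 300 × 17/18 = 283.33 → 283.
Rows: 403 × 19/22 = 348.05 → 348.

Cast on 283 stitches; work 348 rows.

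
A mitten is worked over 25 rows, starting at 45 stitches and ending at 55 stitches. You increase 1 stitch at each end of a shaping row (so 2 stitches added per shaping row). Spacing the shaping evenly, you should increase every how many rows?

Increase every 5th row.

Stitches to add: |55 − 45| = 10.
Shaping rows needed: 10 / 2 = 5.
25 rows / 5 = every 5 rows.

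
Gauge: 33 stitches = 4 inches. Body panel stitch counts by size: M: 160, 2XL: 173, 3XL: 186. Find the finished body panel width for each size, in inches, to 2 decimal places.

M 19.39 inches; 2XL 20.97 inches; 3XL 22.55 inches.

33/4 = 8.25 sts per in.
M: 160 / 8.25 = 19.394 → 19.39 in.
2XL: 173 / 8.25 = 20.970 → 20.97 in.
3XL: 186 / 8.25 = 22.545 → 22.55 in.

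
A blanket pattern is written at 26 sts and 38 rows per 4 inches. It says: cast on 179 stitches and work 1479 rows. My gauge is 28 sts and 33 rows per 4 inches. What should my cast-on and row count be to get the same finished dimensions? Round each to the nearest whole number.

Stitches: 179 × 28/26 = 192.77 → 193.
Rows: 1479 × 33/38 = 1284.39 → 1284.

Cast on 193 stitches; work 1284 rows.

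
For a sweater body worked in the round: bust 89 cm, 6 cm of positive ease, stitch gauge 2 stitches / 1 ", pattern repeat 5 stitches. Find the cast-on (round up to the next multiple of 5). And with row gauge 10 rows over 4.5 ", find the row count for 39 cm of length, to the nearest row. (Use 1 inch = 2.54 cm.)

Finished = 89 + 6 = 95 cm.
95 cm × 1/2.54 = 37.40 inches.
2/1 = 2 sts per in; 37.40 × 2 = 74.80 sts.
Next multiple of 5 → 75.
39 cm = 15.35 inches; × 2.222 = 34.12 → 34 rows.

Cast on 75 stitches; work 34 rows.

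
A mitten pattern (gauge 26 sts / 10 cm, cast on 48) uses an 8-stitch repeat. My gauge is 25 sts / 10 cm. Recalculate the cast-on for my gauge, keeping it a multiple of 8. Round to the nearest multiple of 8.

48 stitches.

48 × 25 / 26 = 46.15.
Nearest multiple of 8: 48.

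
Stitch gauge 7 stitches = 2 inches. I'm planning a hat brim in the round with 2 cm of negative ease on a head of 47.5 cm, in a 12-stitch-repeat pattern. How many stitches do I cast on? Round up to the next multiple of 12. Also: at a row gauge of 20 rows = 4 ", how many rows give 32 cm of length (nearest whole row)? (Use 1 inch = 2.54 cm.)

Cast on 72 stitches; work 63 rows.

Finished = 47.5 − 2 = 45.5 cm.
45.5 cm × 1/2.54 = 17.91 inches.
7/2 = 3.5 sts per in; 17.91 × 3.5 = 62.70 sts.
Next multiple of 12 → 72.
32 cm = 12.60 inches; × 5 = 62.99 → 63 rows.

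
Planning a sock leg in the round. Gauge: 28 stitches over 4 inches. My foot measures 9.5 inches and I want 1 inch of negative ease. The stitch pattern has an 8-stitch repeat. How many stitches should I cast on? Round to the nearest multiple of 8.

56 stitches.

Finished = 9.5 − 1 = 8.5 inches.
28 / 4 = 7 sts/in.
8.5 × 7 = 59.50 sts.
Nearest multiple of 8: 56.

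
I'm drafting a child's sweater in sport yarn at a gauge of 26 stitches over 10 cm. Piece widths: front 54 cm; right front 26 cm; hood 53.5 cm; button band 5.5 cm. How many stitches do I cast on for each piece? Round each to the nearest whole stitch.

Rate = 26/10 = 2.6 sts per cm.
front: 54 × 2.6 = 140.40 → 140.
right front: 26 × 2.6 = 67.60 → 68.
hood: 53.5 × 2.6 = 139.10 → 139.
button band: 5.5 × 2.6 = 14.30 → 14.

front 140; right front 68; hood 139; button band 14.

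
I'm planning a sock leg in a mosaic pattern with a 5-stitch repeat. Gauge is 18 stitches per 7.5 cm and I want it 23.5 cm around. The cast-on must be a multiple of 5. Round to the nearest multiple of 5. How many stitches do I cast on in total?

Cast on 55 stitches.

18 / 7.5 = 2.4 sts per cm.
23.5 × 2.4 = 56.40 sts.
Nearest multiple of 5: 55.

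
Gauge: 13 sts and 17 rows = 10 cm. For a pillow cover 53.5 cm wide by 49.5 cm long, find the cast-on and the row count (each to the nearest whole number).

Cast on 70 stitches and work 84 rows.

Stitch gauge = 13/10 = 1.3 sts/cm; 53.5 × 1.3 = 69.55 → 70 sts.
Row gauge = 17/10 = 1.7 rows/cm; 49.5 × 1.7 = 84.15 → 84 rows.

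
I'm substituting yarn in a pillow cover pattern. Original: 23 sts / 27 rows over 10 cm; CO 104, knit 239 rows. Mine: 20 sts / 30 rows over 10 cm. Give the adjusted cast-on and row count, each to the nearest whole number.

Stitches: 104 × 20/23 = 90.43 → 90.
Rows: 239 × 30/27 = 265.56 → 266.

Cast on 90 stitches; work 266 rows.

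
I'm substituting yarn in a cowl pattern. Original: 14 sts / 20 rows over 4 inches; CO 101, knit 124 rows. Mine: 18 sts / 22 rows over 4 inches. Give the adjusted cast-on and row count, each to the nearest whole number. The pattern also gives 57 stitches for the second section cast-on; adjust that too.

Stitches: 101 × 18/14 = 129.86 → 130.
Rows: 124 × 22/20 = 136.40 → 136.
second section cast-on: 57 × 18/14 = 73.29 → 73.

Cast on 130 stitches; work 136 rows; second section cast-on 73 stitches.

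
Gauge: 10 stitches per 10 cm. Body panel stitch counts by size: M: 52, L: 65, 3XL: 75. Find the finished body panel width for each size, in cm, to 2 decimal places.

M 52.00 cm; L 65.00 cm; 3XL 75.00 cm.

10/10 = 1 sts per cm.
M: 52 / 1 = 52.000 → 52.00 cm.
L: 65 / 1 = 65.000 → 65.00 cm.
3XL: 75 / 1 = 75.000 → 75.00 cm.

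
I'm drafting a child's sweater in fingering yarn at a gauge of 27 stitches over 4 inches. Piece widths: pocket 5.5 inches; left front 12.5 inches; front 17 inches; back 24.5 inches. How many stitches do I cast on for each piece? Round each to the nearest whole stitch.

pocket 37; left front 84; front 115; back 165.

Rate = 27/4 = 6.75 sts per in.
pocket: 5.5 × 6.75 = 37.12 → 37.
left front: 12.5 × 6.75 = 84.38 → 84.
front: 17 × 6.75 = 114.75 → 115.
back: 24.5 × 6.75 = 165.38 → 165.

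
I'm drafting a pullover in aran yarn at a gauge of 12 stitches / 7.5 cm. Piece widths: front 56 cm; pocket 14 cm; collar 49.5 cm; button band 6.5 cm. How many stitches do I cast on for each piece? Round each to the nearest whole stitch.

Rate = 12/7.5 = 1.6 sts per cm.
front: 56 × 1.6 = 89.60 → 90.
pocket: 14 × 1.6 = 22.40 → 22.
collar: 49.5 × 1.6 = 79.20 → 79.
button band: 6.5 × 1.6 = 10.40 → 10.

front 90; pocket 22; collar 79; button band 10.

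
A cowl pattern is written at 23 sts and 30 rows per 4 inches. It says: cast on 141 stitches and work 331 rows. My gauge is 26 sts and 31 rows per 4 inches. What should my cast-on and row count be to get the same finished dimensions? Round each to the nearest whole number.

Stitches: 141 × 26/23 = 159.39 → 159.
Rows: 331 × 31/30 = 342.03 → 342.

Cast on 159 stitches; work 342 rows.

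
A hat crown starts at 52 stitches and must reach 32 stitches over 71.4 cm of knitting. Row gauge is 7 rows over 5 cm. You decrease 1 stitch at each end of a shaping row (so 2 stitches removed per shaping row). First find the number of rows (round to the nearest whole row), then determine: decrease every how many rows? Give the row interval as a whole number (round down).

Rows = 71.4 × 1.4 = 100.0 → 100 rows.
Stitches to remove: 20 → 10 shaping rows (at 2 st each).
100 / 10 = 10.00 → every 10 rows.

Decrease every 10th row.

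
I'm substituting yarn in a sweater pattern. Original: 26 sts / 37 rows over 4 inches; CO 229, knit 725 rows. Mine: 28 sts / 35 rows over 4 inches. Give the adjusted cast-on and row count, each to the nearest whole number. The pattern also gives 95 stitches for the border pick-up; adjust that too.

Stitches: 229 × 28/26 = 246.62 → 247.
Rows: 725 × 35/37 = 685.81 → 686.
border pick-up: 95 × 28/26 = 102.31 → 102.

Cast on 247 stitches; work 686 rows; border pick-up 102 stitches.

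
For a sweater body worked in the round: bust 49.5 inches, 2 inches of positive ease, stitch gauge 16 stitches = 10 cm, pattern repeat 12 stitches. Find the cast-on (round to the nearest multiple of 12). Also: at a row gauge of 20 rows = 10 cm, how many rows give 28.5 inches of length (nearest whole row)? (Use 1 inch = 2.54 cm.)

Finished = 49.5 + 2 = 51.5 inches.
51.5 inches × 2.54 = 130.81 cm.
16/10 = 1.6 sts per cm; 130.81 × 1.6 = 209.30 sts.
Nearest multiple of 12 → 204.
28.5 inches = 72.39 cm; × 2 = 144.78 → 145 rows.

Cast on 204 stitches; work 145 rows.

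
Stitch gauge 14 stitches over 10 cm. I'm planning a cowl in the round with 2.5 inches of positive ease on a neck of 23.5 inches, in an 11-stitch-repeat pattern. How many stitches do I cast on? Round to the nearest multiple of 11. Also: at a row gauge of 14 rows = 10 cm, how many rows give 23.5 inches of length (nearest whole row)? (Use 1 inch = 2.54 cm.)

Finished = 23.5 + 2.5 = 26 inches.
26 inches × 2.54 = 66.04 cm.
14/10 = 1.4 sts per cm; 66.04 × 1.4 = 92.46 sts.
Nearest multiple of 11 → 88.
23.5 inches = 59.69 cm; × 1.4 = 83.57 → 84 rows.

Cast on 88 stitches; work 84 rows.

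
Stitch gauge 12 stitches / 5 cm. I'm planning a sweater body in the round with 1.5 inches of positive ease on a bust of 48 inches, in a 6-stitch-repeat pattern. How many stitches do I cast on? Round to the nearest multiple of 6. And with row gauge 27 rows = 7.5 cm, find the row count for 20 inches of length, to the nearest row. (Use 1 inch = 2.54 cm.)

Finished = 48 + 1.5 = 49.5 inches.
49.5 inches × 2.54 = 125.73 cm.
12/5 = 2.4 sts per cm; 125.73 × 2.4 = 301.75 sts.
Nearest multiple of 6 → 300.
20 inches = 50.80 cm; × 3.6 = 182.88 → 183 rows.

Cast on 300 stitches; work 183 rows.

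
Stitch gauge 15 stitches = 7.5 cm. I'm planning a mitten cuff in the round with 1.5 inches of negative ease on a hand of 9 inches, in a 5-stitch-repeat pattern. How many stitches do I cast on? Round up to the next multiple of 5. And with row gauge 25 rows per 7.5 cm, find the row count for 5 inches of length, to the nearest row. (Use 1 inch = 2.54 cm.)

Cast on 40 stitches; work 42 rows.

Finished = 9 − 1.5 = 7.5 inches.
7.5 inches × 2.54 = 19.05 cm.
15/7.5 = 2 sts per cm; 19.05 × 2 = 38.10 sts.
Next multiple of 5 → 40.
5 inches = 12.70 cm; × 3.333 = 42.33 → 42 rows.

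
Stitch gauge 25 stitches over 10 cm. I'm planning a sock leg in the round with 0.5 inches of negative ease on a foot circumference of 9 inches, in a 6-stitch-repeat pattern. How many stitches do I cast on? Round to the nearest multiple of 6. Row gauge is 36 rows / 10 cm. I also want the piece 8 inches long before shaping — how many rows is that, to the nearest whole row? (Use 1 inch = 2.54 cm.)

Finished = 9 − 0.5 = 8.5 inches.
8.5 inches × 2.54 = 21.59 cm.
25/10 = 2.5 sts per cm; 21.59 × 2.5 = 53.98 sts.
Nearest multiple of 6 → 54.
8 inches = 20.32 cm; × 3.6 = 73.15 → 73 rows.

Cast on 54 stitches; work 73 rows.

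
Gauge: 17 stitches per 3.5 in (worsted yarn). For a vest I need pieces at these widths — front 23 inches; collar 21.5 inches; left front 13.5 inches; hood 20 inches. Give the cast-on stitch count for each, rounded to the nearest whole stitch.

Rate = 17/3.5 = 4.857 sts per in.
front: 23 × 4.857 = 111.71 → 112.
collar: 21.5 × 4.857 = 104.43 → 104.
left front: 13.5 × 4.857 = 65.57 → 66.
hood: 20 × 4.857 = 97.14 → 97.

front 112; collar 104; left front 66; hood 97.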